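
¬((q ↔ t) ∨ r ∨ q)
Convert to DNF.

t ∧ ¬q ∧ ¬r

¬((q ↔ t) ∨ r ∨ q)
= ¬(((q → t) ∧ (t → q)) ∨ r ∨ q)   (eliminate ↔)
= ¬(((¬q ∨ t) ∧ (t → q)) ∨ r ∨ q)   (eliminate →)
= ¬(((¬q ∨ t) ∧ (¬t ∨ q)) ∨ r ∨ q)   (eliminate →)
= ¬((¬q ∨ t) ∧ (¬t ∨ q)) ∧ ¬r ∧ ¬q   (De Morgan)
= (¬(¬q ∨ t) ∨ ¬(¬t ∨ q)) ∧ ¬r ∧ ¬q   (De Morgan)
= ((¬¬q ∧ ¬t) ∨ ¬(¬t ∨ q)) ∧ ¬r ∧ ¬q   (De Morgan)
= ((q ∧ ¬t) ∨ ¬(¬t ∨ q)) ∧ ¬r ∧ ¬q   (double negation)
= ((q ∧ ¬t) ∨ (¬¬t ∧ ¬q)) ∧ ¬r ∧ ¬q   (De Morgan)
= ((q ∧ ¬t) ∨ (t ∧ ¬q)) ∧ ¬r ∧ ¬q   (double negation)
= (q ∧ ¬t ∧ ¬r ∧ ¬q) ∨ (t ∧ ¬q ∧ ¬r ∧ ¬q)   (distribute ∧ over ∨)
= t ∧ ¬q ∧ ¬r   (simplify)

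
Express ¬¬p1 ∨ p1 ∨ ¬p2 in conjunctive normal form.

p1 ∨ ¬p2

¬¬p1 ∨ p1 ∨ ¬p2
⇔ p1 ∨ p1 ∨ ¬p2   — double negation
⇔ p1 ∨ ¬p2   — simplify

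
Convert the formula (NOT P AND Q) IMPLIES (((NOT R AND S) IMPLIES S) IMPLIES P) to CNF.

(NOT P AND Q) IMPLIES (((NOT R AND S) IMPLIES S) IMPLIES P)
= NOT (NOT P AND Q) OR (((NOT R AND S) IMPLIES S) IMPLIES P)   [eliminate IMPLIES]
= NOT (NOT P AND Q) OR NOT ((NOT R AND S) IMPLIES S) OR P   [eliminate IMPLIES]
= NOT (NOT P AND Q) OR NOT (NOT (NOT R AND S) OR S) OR P   [eliminate IMPLIES]
= NOT NOT P OR NOT Q OR NOT (NOT (NOT R AND S) OR S) OR P   [De Morgan]
= P OR NOT Q OR NOT (NOT (NOT R AND S) OR S) OR P   [double negation]
= P OR NOT Q OR (NOT NOT (NOT R AND S) AND NOT S) OR P   [De Morgan]
= P OR NOT Q OR (NOT R AND S AND NOT S) OR P   [double negation]
= (P OR NOT Q OR NOT R OR P) AND (P OR NOT Q OR S OR P) AND (P OR NOT Q OR NOT S OR P)   [distribute OR over AND]
= (P OR NOT Q OR NOT R) AND (P OR NOT Q OR S) AND (P OR NOT Q OR NOT S)   [simplify]

(P OR NOT Q OR NOT R) AND (P OR NOT Q OR S) AND (P OR NOT Q OR NOT S)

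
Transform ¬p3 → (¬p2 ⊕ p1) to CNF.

¬p3 → (¬p2 ⊕ p1)
≡ ¬¬p3 ∨ (¬p2 ⊕ p1)   [eliminate →]
≡ ¬¬p3 ∨ ((¬p2 ∨ p1) ∧ ¬(¬p2 ∧ p1))   [expand ⊕]
≡ p3 ∨ ((¬p2 ∨ p1) ∧ ¬(¬p2 ∧ p1))   [double negation]
≡ p3 ∨ ((¬p2 ∨ p1) ∧ (¬¬p2 ∨ ¬p1))   [De Morgan]
≡ p3 ∨ ((¬p2 ∨ p1) ∧ (p2 ∨ ¬p1))   [double negation]
≡ (p3 ∨ ¬p2 ∨ p1) ∧ (p3 ∨ p2 ∨ ¬p1)   [distribute ∨ over ∧]

(p3 ∨ ¬p2 ∨ p1) ∧ (p3 ∨ p2 ∨ ¬p1)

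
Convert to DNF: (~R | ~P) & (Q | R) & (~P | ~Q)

(~R | ~P) & (Q | R) & (~P | ~Q)
≡ (~R & Q & ~P) | (~R & Q & ~Q) | (~R & R & ~P) | (~R & R & ~Q) | (~P & Q & ~P) | (~P & Q & ~Q) | (~P & R & ~P) | (~P & R & ~Q)   — distribute & over |
≡ (~P & Q) | (~P & R)   — simplify

(~P & Q) | (~P & R)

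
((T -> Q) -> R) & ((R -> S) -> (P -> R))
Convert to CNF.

((T -> Q) -> R) & ((R -> S) -> (P -> R))
≡ (~(T -> Q) | R) & ((R -> S) -> (P -> R))   [eliminate ->]
≡ (~(~T | Q) | R) & ((R -> S) -> (P -> R))   [eliminate ->]
≡ (~(~T | Q) | R) & (~(R -> S) | (P -> R))   [eliminate ->]
≡ (~(~T | Q) | R) & (~(~R | S) | (P -> R))   [eliminate ->]
≡ (~(~T | Q) | R) & (~(~R | S) | ~P | R)   [eliminate ->]
≡ ((~~T & ~Q) | R) & (~(~R | S) | ~P | R)   [De Morgan]
≡ ((T & ~Q) | R) & (~(~R | S) | ~P | R)   [double negation]
≡ ((T & ~Q) | R) & ((~~R & ~S) | ~P | R)   [De Morgan]
≡ ((T & ~Q) | R) & ((R & ~S) | ~P | R)   [double negation]
≡ (T | R) & (~Q | R) & (R | ~P | R) & (~S | ~P | R)   [distribute | over &]
≡ (T | R) & (~Q | R) & (R | ~P)   [simplify]

(T | R) & (~Q | R) & (R | ~P)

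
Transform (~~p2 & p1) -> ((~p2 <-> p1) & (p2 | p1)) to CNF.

~p2 | ~p1

(~~p2 & p1) -> ((~p2 <-> p1) & (p2 | p1))
= ~(~~p2 & p1) | ((~p2 <-> p1) & (p2 | p1))   (eliminate ->)
= ~(~~p2 & p1) | ((~p2 -> p1) & (p1 -> ~p2) & (p2 | p1))   (eliminate <->)
= ~(~~p2 & p1) | ((~~p2 | p1) & (p1 -> ~p2) & (p2 | p1))   (eliminate ->)
= ~(~~p2 & p1) | ((~~p2 | p1) & (~p1 | ~p2) & (p2 | p1))   (eliminate ->)
= ~~~p2 | ~p1 | ((~~p2 | p1) & (~p1 | ~p2) & (p2 | p1))   (De Morgan)
= ~p2 | ~p1 | ((~~p2 | p1) & (~p1 | ~p2) & (p2 | p1))   (double negation)
= ~p2 | ~p1 | ((p2 | p1) & (~p1 | ~p2) & (p2 | p1))   (double negation)
= (~p2 | ~p1 | p2 | p1) & (~p2 | ~p1 | ~p1 | ~p2) & (~p2 | ~p1 | p2 | p1)   (distribute | over &)
= ~p2 | ~p1   (simplify)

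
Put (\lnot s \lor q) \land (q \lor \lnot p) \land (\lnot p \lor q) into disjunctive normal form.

(\lnot s \land \lnot p) \lor q

(\lnot s \lor q) \land (q \lor \lnot p) \land (\lnot p \lor q)
⇔ (\lnot s \land q \land \lnot p) \lor (\lnot s \land q \land q) \lor (\lnot s \land \lnot p \land \lnot p) \lor (\lnot s \land \lnot p \land q) \lor (q \land q \land \lnot p) \lor (q \land q \land q) \lor (q \land \lnot p \land \lnot p) \lor (q \land \lnot p \land q)   [distribute \land over \lor]
⇔ (\lnot s \land \lnot p) \lor q   [simplify]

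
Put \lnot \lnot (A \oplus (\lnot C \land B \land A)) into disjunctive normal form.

\lnot \lnot (A \oplus (\lnot C \land B \land A))
≡ \lnot \lnot ((A \land \lnot (\lnot C \land B \land A)) \lor (\lnot A \land \lnot C \land B \land A))   (expand \oplus)
≡ (A \land \lnot (\lnot C \land B \land A)) \lor (\lnot A \land \lnot C \land B \land A)   (double negation)
≡ (A \land (\lnot \lnot C \lor \lnot B \lor \lnot A)) \lor (\lnot A \land \lnot C \land B \land A)   (De Morgan)
≡ (A \land (C \lor \lnot B \lor \lnot A)) \lor (\lnot A \land \lnot C \land B \land A)   (double negation)
≡ (A \land C) \lor (A \land \lnot B) \lor (A \land \lnot A) \lor (\lnot A \land \lnot C \land B \land A)   (distribute \land over \lor)
≡ (A \land C) \lor (A \land \lnot B)   (simplify)

(A \land C) \lor (A \land \lnot B)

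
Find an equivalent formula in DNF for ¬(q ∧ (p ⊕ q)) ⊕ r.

¬(q ∧ (p ⊕ q)) ⊕ r
≡ (¬(q ∧ (p ⊕ q)) ∧ ¬r) ∨ (¬¬(q ∧ (p ⊕ q)) ∧ r)   — expand ⊕
≡ (¬(q ∧ ((p ∧ ¬q) ∨ (¬p ∧ q))) ∧ ¬r) ∨ (¬¬(q ∧ (p ⊕ q)) ∧ r)   — expand ⊕
≡ (¬(q ∧ ((p ∧ ¬q) ∨ (¬p ∧ q))) ∧ ¬r) ∨ (¬¬(q ∧ ((p ∧ ¬q) ∨ (¬p ∧ q))) ∧ r)   — expand ⊕
≡ ((¬q ∨ ¬((p ∧ ¬q) ∨ (¬p ∧ q))) ∧ ¬r) ∨ (¬¬(q ∧ ((p ∧ ¬q) ∨ (¬p ∧ q))) ∧ r)   — De Morgan
≡ ((¬q ∨ (¬(p ∧ ¬q) ∧ ¬(¬p ∧ q))) ∧ ¬r) ∨ (¬¬(q ∧ ((p ∧ ¬q) ∨ (¬p ∧ q))) ∧ r)   — De Morgan
≡ ((¬q ∨ ((¬p ∨ ¬¬q) ∧ ¬(¬p ∧ q))) ∧ ¬r) ∨ (¬¬(q ∧ ((p ∧ ¬q) ∨ (¬p ∧ q))) ∧ r)   — De Morgan
≡ ((¬q ∨ ((¬p ∨ q) ∧ ¬(¬p ∧ q))) ∧ ¬r) ∨ (¬¬(q ∧ ((p ∧ ¬q) ∨ (¬p ∧ q))) ∧ r)   — double negation
≡ ((¬q ∨ ((¬p ∨ q) ∧ (¬¬p ∨ ¬q))) ∧ ¬r) ∨ (¬¬(q ∧ ((p ∧ ¬q) ∨ (¬p ∧ q))) ∧ r)   — De Morgan
≡ ((¬q ∨ ((¬p ∨ q) ∧ (p ∨ ¬q))) ∧ ¬r) ∨ (¬¬(q ∧ ((p ∧ ¬q) ∨ (¬p ∧ q))) ∧ r)   — double negation
≡ ((¬q ∨ ((¬p ∨ q) ∧ (p ∨ ¬q))) ∧ ¬r) ∨ (q ∧ ((p ∧ ¬q) ∨ (¬p ∧ q)) ∧ r)   — double negation
≡ (¬q ∧ ¬r) ∨ (¬p ∧ p ∧ ¬r) ∨ (¬p ∧ ¬q ∧ ¬r) ∨ (q ∧ p ∧ ¬r) ∨ (q ∧ ¬q ∧ ¬r) ∨ (q ∧ p ∧ ¬q ∧ r) ∨ (q ∧ ¬p ∧ q ∧ r)   — distribute ∧ over ∨
≡ (¬q ∧ ¬r) ∨ (q ∧ p ∧ ¬r) ∨ (q ∧ ¬p ∧ r)   — simplify

(¬q ∧ ¬r) ∨ (q ∧ p ∧ ¬r) ∨ (q ∧ ¬p ∧ r)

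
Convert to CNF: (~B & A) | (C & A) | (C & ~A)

(~B | C) & (A | C)

(~B & A) | (C & A) | (C & ~A)
⇔ (~B | C | C) & (~B | C | ~A) & (~B | A | C) & (~B | A | ~A) & (A | C | C) & (A | C | ~A) & (A | A | C) & (A | A | ~A)   [distribute | over &]
⇔ (~B | C) & (A | C)   [simplify]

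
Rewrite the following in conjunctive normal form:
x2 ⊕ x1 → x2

x2 ⊕ x1 → x2
= ¬(x2 ⊕ x1) ∨ x2   (eliminate →)
= ¬((x2 ∨ x1) ∧ ¬(x2 ∧ x1)) ∨ x2   (expand ⊕)
= ¬(x2 ∨ x1) ∨ ¬¬(x2 ∧ x1) ∨ x2   (De Morgan)
= ¬x2 ∧ ¬x1 ∨ ¬¬(x2 ∧ x1) ∨ x2   (De Morgan)
= ¬x2 ∧ ¬x1 ∨ x2 ∧ x1 ∨ x2   (double negation)
= (¬x2 ∨ x2 ∨ x2) ∧ (¬x2 ∨ x1 ∨ x2) ∧ (¬x1 ∨ x2 ∨ x2) ∧ (¬x1 ∨ x1 ∨ x2)   (distribute ∨ over ∧)
= ¬x1 ∨ x2   (simplify)

¬x1 ∨ x2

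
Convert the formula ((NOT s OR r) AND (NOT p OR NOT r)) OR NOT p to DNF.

(NOT s AND NOT r) OR NOT p

((NOT s OR r) AND (NOT p OR NOT r)) OR NOT p
= (NOT s AND NOT p) OR (NOT s AND NOT r) OR (r AND NOT p) OR (r AND NOT r) OR NOT p   (distribute AND over OR)
= (NOT s AND NOT r) OR NOT p   (simplify)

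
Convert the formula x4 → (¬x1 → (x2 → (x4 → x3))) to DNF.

x4 → (¬x1 → (x2 → (x4 → x3)))
⇔ ¬x4 ∨ (¬x1 → (x2 → (x4 → x3)))   [eliminate →]
⇔ ¬x4 ∨ ¬¬x1 ∨ (x2 → (x4 → x3))   [eliminate →]
⇔ ¬x4 ∨ ¬¬x1 ∨ ¬x2 ∨ (x4 → x3)   [eliminate →]
⇔ ¬x4 ∨ ¬¬x1 ∨ ¬x2 ∨ ¬x4 ∨ x3   [eliminate →]
⇔ ¬x4 ∨ x1 ∨ ¬x2 ∨ ¬x4 ∨ x3   [double negation]
⇔ ¬x4 ∨ x1 ∨ ¬x2 ∨ x3   [simplify]

¬x4 ∨ x1 ∨ ¬x2 ∨ x3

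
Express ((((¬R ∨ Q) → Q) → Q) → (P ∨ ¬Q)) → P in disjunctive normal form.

((((¬R ∨ Q) → Q) → Q) → (P ∨ ¬Q)) → P
≡ ¬((((¬R ∨ Q) → Q) → Q) → (P ∨ ¬Q)) ∨ P   — eliminate →
≡ ¬(¬(((¬R ∨ Q) → Q) → Q) ∨ P ∨ ¬Q) ∨ P   — eliminate →
≡ ¬(¬(¬((¬R ∨ Q) → Q) ∨ Q) ∨ P ∨ ¬Q) ∨ P   — eliminate →
≡ ¬(¬(¬(¬(¬R ∨ Q) ∨ Q) ∨ Q) ∨ P ∨ ¬Q) ∨ P   — eliminate →
≡ (¬¬(¬(¬(¬R ∨ Q) ∨ Q) ∨ Q) ∧ ¬P ∧ ¬¬Q) ∨ P   — De Morgan
≡ ((¬(¬(¬R ∨ Q) ∨ Q) ∨ Q) ∧ ¬P ∧ ¬¬Q) ∨ P   — double negation
≡ (((¬¬(¬R ∨ Q) ∧ ¬Q) ∨ Q) ∧ ¬P ∧ ¬¬Q) ∨ P   — De Morgan
≡ ((((¬R ∨ Q) ∧ ¬Q) ∨ Q) ∧ ¬P ∧ ¬¬Q) ∨ P   — double negation
≡ ((((¬R ∨ Q) ∧ ¬Q) ∨ Q) ∧ ¬P ∧ Q) ∨ P   — double negation
≡ (¬R ∧ ¬Q ∧ ¬P ∧ Q) ∨ (Q ∧ ¬Q ∧ ¬P ∧ Q) ∨ (Q ∧ ¬P ∧ Q) ∨ P   — distribute ∧ over ∨
≡ (Q ∧ ¬P) ∨ P   — simplify

(Q ∧ ¬P) ∨ P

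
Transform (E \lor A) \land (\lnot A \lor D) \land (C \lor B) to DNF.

(E \lor A) \land (\lnot A \lor D) \land (C \lor B)
= (E \land \lnot A \land C) \lor (E \land \lnot A \land B) \lor (E \land D \land C) \lor (E \land D \land B) \lor (A \land \lnot A \land C) \lor (A \land \lnot A \land B) \lor (A \land D \land C) \lor (A \land D \land B)   (distribute \land over \lor)
= (E \land \lnot A \land C) \lor (E \land \lnot A \land B) \lor (E \land D \land C) \lor (E \land D \land B) \lor (A \land D \land C) \lor (A \land D \land B)   (simplify)

(E \land \lnot A \land C) \lor (E \land \lnot A \land B) \lor (E \land D \land C) \lor (E \land D \land B) \lor (A \land D \land C) \lor (A \land D \land B)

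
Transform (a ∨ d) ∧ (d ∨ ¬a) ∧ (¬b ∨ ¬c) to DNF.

(a ∨ d) ∧ (d ∨ ¬a) ∧ (¬b ∨ ¬c)
≡ a ∧ d ∧ ¬b ∨ a ∧ d ∧ ¬c ∨ a ∧ ¬a ∧ ¬b ∨ a ∧ ¬a ∧ ¬c ∨ d ∧ d ∧ ¬b ∨ d ∧ d ∧ ¬c ∨ d ∧ ¬a ∧ ¬b ∨ d ∧ ¬a ∧ ¬c   [distribute ∧ over ∨]
≡ d ∧ ¬b ∨ d ∧ ¬c   [simplify]

d ∧ ¬b ∨ d ∧ ¬c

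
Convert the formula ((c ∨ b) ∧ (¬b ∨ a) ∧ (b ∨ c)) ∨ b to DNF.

((c ∨ b) ∧ (¬b ∨ a) ∧ (b ∨ c)) ∨ b
≡ (c ∧ ¬b ∧ b) ∨ (c ∧ ¬b ∧ c) ∨ (c ∧ a ∧ b) ∨ (c ∧ a ∧ c) ∨ (b ∧ ¬b ∧ b) ∨ (b ∧ ¬b ∧ c) ∨ (b ∧ a ∧ b) ∨ (b ∧ a ∧ c) ∨ b   (distribute ∧ over ∨)
≡ (c ∧ ¬b) ∨ (c ∧ a) ∨ b   (simplify)

(c ∧ ¬b) ∨ (c ∧ a) ∨ b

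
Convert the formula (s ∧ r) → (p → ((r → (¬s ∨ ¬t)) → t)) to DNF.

(s ∧ r) → (p → ((r → (¬s ∨ ¬t)) → t))
≡ ¬(s ∧ r) ∨ (p → ((r → (¬s ∨ ¬t)) → t))   — eliminate →
≡ ¬(s ∧ r) ∨ ¬p ∨ ((r → (¬s ∨ ¬t)) → t)   — eliminate →
≡ ¬(s ∧ r) ∨ ¬p ∨ ¬(r → (¬s ∨ ¬t)) ∨ t   — eliminate →
≡ ¬(s ∧ r) ∨ ¬p ∨ ¬(¬r ∨ ¬s ∨ ¬t) ∨ t   — eliminate →
≡ ¬s ∨ ¬r ∨ ¬p ∨ ¬(¬r ∨ ¬s ∨ ¬t) ∨ t   — De Morgan
≡ ¬s ∨ ¬r ∨ ¬p ∨ (¬¬r ∧ ¬¬s ∧ ¬¬t) ∨ t   — De Morgan
≡ ¬s ∨ ¬r ∨ ¬p ∨ (r ∧ ¬¬s ∧ ¬¬t) ∨ t   — double negation
≡ ¬s ∨ ¬r ∨ ¬p ∨ (r ∧ s ∧ ¬¬t) ∨ t   — double negation
≡ ¬s ∨ ¬r ∨ ¬p ∨ (r ∧ s ∧ t) ∨ t   — double negation
≡ ¬s ∨ ¬r ∨ ¬p ∨ t   — simplify

¬s ∨ ¬r ∨ ¬p ∨ t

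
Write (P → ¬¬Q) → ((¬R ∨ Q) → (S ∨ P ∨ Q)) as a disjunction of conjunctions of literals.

(R ∧ ¬Q) ∨ S ∨ P ∨ Q

(P → ¬¬Q) → ((¬R ∨ Q) → (S ∨ P ∨ Q))
⇔ ¬(P → ¬¬Q) ∨ ((¬R ∨ Q) → (S ∨ P ∨ Q))   — eliminate →
⇔ ¬(¬P ∨ ¬¬Q) ∨ ((¬R ∨ Q) → (S ∨ P ∨ Q))   — eliminate →
⇔ ¬(¬P ∨ ¬¬Q) ∨ ¬(¬R ∨ Q) ∨ S ∨ P ∨ Q   — eliminate →
⇔ (¬¬P ∧ ¬¬¬Q) ∨ ¬(¬R ∨ Q) ∨ S ∨ P ∨ Q   — De Morgan
⇔ (P ∧ ¬¬¬Q) ∨ ¬(¬R ∨ Q) ∨ S ∨ P ∨ Q   — double negation
⇔ (P ∧ ¬Q) ∨ ¬(¬R ∨ Q) ∨ S ∨ P ∨ Q   — double negation
⇔ (P ∧ ¬Q) ∨ (¬¬R ∧ ¬Q) ∨ S ∨ P ∨ Q   — De Morgan
⇔ (P ∧ ¬Q) ∨ (R ∧ ¬Q) ∨ S ∨ P ∨ Q   — double negation
⇔ (R ∧ ¬Q) ∨ S ∨ P ∨ Q   — simplify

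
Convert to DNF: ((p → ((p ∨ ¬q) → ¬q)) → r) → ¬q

((p → ((p ∨ ¬q) → ¬q)) → r) → ¬q
= ¬((p → ((p ∨ ¬q) → ¬q)) → r) ∨ ¬q
= ¬(¬(p → ((p ∨ ¬q) → ¬q)) ∨ r) ∨ ¬q
= ¬(¬(¬p ∨ ((p ∨ ¬q) → ¬q)) ∨ r) ∨ ¬q
= ¬(¬(¬p ∨ ¬(p ∨ ¬q) ∨ ¬q) ∨ r) ∨ ¬q
= (¬¬(¬p ∨ ¬(p ∨ ¬q) ∨ ¬q) ∧ ¬r) ∨ ¬q
= ((¬p ∨ ¬(p ∨ ¬q) ∨ ¬q) ∧ ¬r) ∨ ¬q
= ((¬p ∨ (¬p ∧ ¬¬q) ∨ ¬q) ∧ ¬r) ∨ ¬q
= ((¬p ∨ (¬p ∧ q) ∨ ¬q) ∧ ¬r) ∨ ¬q
= (¬p ∧ ¬r) ∨ (¬p ∧ q ∧ ¬r) ∨ (¬q ∧ ¬r) ∨ ¬q
= (¬p ∧ ¬r) ∨ ¬q

(¬p ∧ ¬r) ∨ ¬q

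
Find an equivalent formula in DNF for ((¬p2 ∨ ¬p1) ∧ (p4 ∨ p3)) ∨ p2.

(¬p2 ∧ p4) ∨ (¬p2 ∧ p3) ∨ (¬p1 ∧ p4) ∨ (¬p1 ∧ p3) ∨ p2

((¬p2 ∨ ¬p1) ∧ (p4 ∨ p3)) ∨ p2
⇔ (¬p2 ∧ p4) ∨ (¬p2 ∧ p3) ∨ (¬p1 ∧ p4) ∨ (¬p1 ∧ p3) ∨ p2   (distribute ∧ over ∨)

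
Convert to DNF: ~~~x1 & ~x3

~x1 & ~x3

~~~x1 & ~x3
⇔ ~x1 & ~x3   (double negation)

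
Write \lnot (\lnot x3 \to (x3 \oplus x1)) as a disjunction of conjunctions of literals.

\lnot (\lnot x3 \to (x3 \oplus x1))
= \lnot (\lnot \lnot x3 \lor (x3 \oplus x1))   — eliminate \to
= \lnot (\lnot \lnot x3 \lor (x3 \land \lnot x1) \lor (\lnot x3 \land x1))   — expand \oplus
= \lnot \lnot \lnot x3 \land \lnot (x3 \land \lnot x1) \land \lnot (\lnot x3 \land x1)   — De Morgan
= \lnot x3 \land \lnot (x3 \land \lnot x1) \land \lnot (\lnot x3 \land x1)   — double negation
= \lnot x3 \land (\lnot x3 \lor \lnot \lnot x1) \land \lnot (\lnot x3 \land x1)   — De Morgan
= \lnot x3 \land (\lnot x3 \lor x1) \land \lnot (\lnot x3 \land x1)   — double negation
= \lnot x3 \land (\lnot x3 \lor x1) \land (\lnot \lnot x3 \lor \lnot x1)   — De Morgan
= \lnot x3 \land (\lnot x3 \lor x1) \land (x3 \lor \lnot x1)   — double negation
= (\lnot x3 \land \lnot x3 \land x3) \lor (\lnot x3 \land \lnot x3 \land \lnot x1) \lor (\lnot x3 \land x1 \land x3) \lor (\lnot x3 \land x1 \land \lnot x1)   — distribute \land over \lor
= \lnot x3 \land \lnot x1   — simplify

\lnot x3 \land \lnot x1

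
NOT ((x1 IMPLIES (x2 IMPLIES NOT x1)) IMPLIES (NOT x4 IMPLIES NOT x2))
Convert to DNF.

NOT ((x1 IMPLIES (x2 IMPLIES NOT x1)) IMPLIES (NOT x4 IMPLIES NOT x2))
⇔ NOT (NOT (x1 IMPLIES (x2 IMPLIES NOT x1)) OR (NOT x4 IMPLIES NOT x2))
⇔ NOT (NOT (NOT x1 OR (x2 IMPLIES NOT x1)) OR (NOT x4 IMPLIES NOT x2))
⇔ NOT (NOT (NOT x1 OR NOT x2 OR NOT x1) OR (NOT x4 IMPLIES NOT x2))
⇔ NOT (NOT (NOT x1 OR NOT x2 OR NOT x1) OR NOT NOT x4 OR NOT x2)
⇔ NOT NOT (NOT x1 OR NOT x2 OR NOT x1) AND NOT NOT NOT x4 AND NOT NOT x2
⇔ (NOT x1 OR NOT x2 OR NOT x1) AND NOT NOT NOT x4 AND NOT NOT x2
⇔ (NOT x1 OR NOT x2 OR NOT x1) AND NOT x4 AND NOT NOT x2
⇔ (NOT x1 OR NOT x2 OR NOT x1) AND NOT x4 AND x2
⇔ (NOT x1 AND NOT x4 AND x2) OR (NOT x2 AND NOT x4 AND x2) OR (NOT x1 AND NOT x4 AND x2)
⇔ NOT x1 AND NOT x4 AND x2

NOT x1 AND NOT x4 AND x2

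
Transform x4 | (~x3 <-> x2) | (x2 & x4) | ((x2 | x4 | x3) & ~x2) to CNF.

x4 | (~x3 <-> x2) | (x2 & x4) | ((x2 | x4 | x3) & ~x2)
≡ x4 | ((~x3 -> x2) & (x2 -> ~x3)) | (x2 & x4) | ((x2 | x4 | x3) & ~x2)   [eliminate <->]
≡ x4 | ((~~x3 | x2) & (x2 -> ~x3)) | (x2 & x4) | ((x2 | x4 | x3) & ~x2)   [eliminate ->]
≡ x4 | ((~~x3 | x2) & (~x2 | ~x3)) | (x2 & x4) | ((x2 | x4 | x3) & ~x2)   [eliminate ->]
≡ x4 | ((x3 | x2) & (~x2 | ~x3)) | (x2 & x4) | ((x2 | x4 | x3) & ~x2)   [double negation]
≡ (x4 | x3 | x2 | x2 | x2 | x4 | x3) & (x4 | x3 | x2 | x2 | ~x2) & (x4 | x3 | x2 | x4 | x2 | x4 | x3) & (x4 | x3 | x2 | x4 | ~x2) & (x4 | ~x2 | ~x3 | x2 | x2 | x4 | x3) & (x4 | ~x2 | ~x3 | x2 | ~x2) & (x4 | ~x2 | ~x3 | x4 | x2 | x4 | x3) & (x4 | ~x2 | ~x3 | x4 | ~x2)   [distribute | over &]
≡ (x4 | x3 | x2) & (x4 | ~x2 | ~x3)   [simplify]

(x4 | x3 | x2) & (x4 | ~x2 | ~x3)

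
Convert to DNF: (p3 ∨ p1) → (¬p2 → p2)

(p3 ∨ p1) → (¬p2 → p2)
= ¬(p3 ∨ p1) ∨ (¬p2 → p2)   [eliminate →]
= ¬(p3 ∨ p1) ∨ ¬¬p2 ∨ p2   [eliminate →]
= (¬p3 ∧ ¬p1) ∨ ¬¬p2 ∨ p2   [De Morgan]
= (¬p3 ∧ ¬p1) ∨ p2 ∨ p2   [double negation]
= (¬p3 ∧ ¬p1) ∨ p2   [simplify]

(¬p3 ∧ ¬p1) ∨ p2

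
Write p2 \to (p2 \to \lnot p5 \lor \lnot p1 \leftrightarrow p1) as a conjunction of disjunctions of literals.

(\lnot p2 \lor p1) \land (\lnot p2 \lor \lnot p1 \lor \lnot p5)

p2 \to (p2 \to \lnot p5 \lor \lnot p1 \leftrightarrow p1)
≡ \lnot p2 \lor (p2 \to \lnot p5 \lor \lnot p1 \leftrightarrow p1)   [eliminate \to]
≡ \lnot p2 \lor ((p2 \to \lnot p5 \lor \lnot p1) \to p1) \land (p1 \to (p2 \to \lnot p5 \lor \lnot p1))   [eliminate \leftrightarrow]
≡ \lnot p2 \lor (\lnot (p2 \to \lnot p5 \lor \lnot p1) \lor p1) \land (p1 \to (p2 \to \lnot p5 \lor \lnot p1))   [eliminate \to]
≡ \lnot p2 \lor (\lnot (\lnot p2 \lor \lnot p5 \lor \lnot p1) \lor p1) \land (p1 \to (p2 \to \lnot p5 \lor \lnot p1))   [eliminate \to]
≡ \lnot p2 \lor (\lnot (\lnot p2 \lor \lnot p5 \lor \lnot p1) \lor p1) \land (\lnot p1 \lor (p2 \to \lnot p5 \lor \lnot p1))   [eliminate \to]
≡ \lnot p2 \lor (\lnot (\lnot p2 \lor \lnot p5 \lor \lnot p1) \lor p1) \land (\lnot p1 \lor \lnot p2 \lor \lnot p5 \lor \lnot p1)   [eliminate \to]
≡ \lnot p2 \lor (\lnot \lnot p2 \land \lnot \lnot p5 \land \lnot \lnot p1 \lor p1) \land (\lnot p1 \lor \lnot p2 \lor \lnot p5 \lor \lnot p1)   [De Morgan]
≡ \lnot p2 \lor (p2 \land \lnot \lnot p5 \land \lnot \lnot p1 \lor p1) \land (\lnot p1 \lor \lnot p2 \lor \lnot p5 \lor \lnot p1)   [double negation]
≡ \lnot p2 \lor (p2 \land p5 \land \lnot \lnot p1 \lor p1) \land (\lnot p1 \lor \lnot p2 \lor \lnot p5 \lor \lnot p1)   [double negation]
≡ \lnot p2 \lor (p2 \land p5 \land p1 \lor p1) \land (\lnot p1 \lor \lnot p2 \lor \lnot p5 \lor \lnot p1)   [double negation]
≡ (\lnot p2 \lor p2 \lor p1) \land (\lnot p2 \lor p5 \lor p1) \land (\lnot p2 \lor p1 \lor p1) \land (\lnot p2 \lor \lnot p1 \lor \lnot p2 \lor \lnot p5 \lor \lnot p1)   [distribute \lor over \land]
≡ (\lnot p2 \lor p1) \land (\lnot p2 \lor \lnot p1 \lor \lnot p5)   [simplify]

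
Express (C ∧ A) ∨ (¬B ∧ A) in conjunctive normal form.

(C ∨ ¬B) ∧ A

(C ∧ A) ∨ (¬B ∧ A)
≡ (C ∨ ¬B) ∧ (C ∨ A) ∧ (A ∨ ¬B) ∧ (A ∨ A)   (distribute ∨ over ∧)
≡ (C ∨ ¬B) ∧ A   (simplify)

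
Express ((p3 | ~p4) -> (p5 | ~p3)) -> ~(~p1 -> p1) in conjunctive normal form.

((p3 | ~p4) -> (p5 | ~p3)) -> ~(~p1 -> p1)
⇔ ~((p3 | ~p4) -> (p5 | ~p3)) | ~(~p1 -> p1)   (eliminate ->)
⇔ ~(~(p3 | ~p4) | p5 | ~p3) | ~(~p1 -> p1)   (eliminate ->)
⇔ ~(~(p3 | ~p4) | p5 | ~p3) | ~(~~p1 | p1)   (eliminate ->)
⇔ (~~(p3 | ~p4) & ~p5 & ~~p3) | ~(~~p1 | p1)   (De Morgan)
⇔ ((p3 | ~p4) & ~p5 & ~~p3) | ~(~~p1 | p1)   (double negation)
⇔ ((p3 | ~p4) & ~p5 & p3) | ~(~~p1 | p1)   (double negation)
⇔ ((p3 | ~p4) & ~p5 & p3) | (~~~p1 & ~p1)   (De Morgan)
⇔ ((p3 | ~p4) & ~p5 & p3) | (~p1 & ~p1)   (double negation)
⇔ (p3 | ~p4 | ~p1) & (p3 | ~p4 | ~p1) & (~p5 | ~p1) & (~p5 | ~p1) & (p3 | ~p1) & (p3 | ~p1)   (distribute | over &)
⇔ (~p5 | ~p1) & (p3 | ~p1)   (simplify)

(~p5 | ~p1) & (p3 | ~p1)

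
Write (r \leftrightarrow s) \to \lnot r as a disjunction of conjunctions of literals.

(r \leftrightarrow s) \to \lnot r
≡ \lnot (r \leftrightarrow s) \lor \lnot r   (eliminate \to)
≡ \lnot ((r \to s) \land (s \to r)) \lor \lnot r   (eliminate \leftrightarrow)
≡ \lnot ((\lnot r \lor s) \land (s \to r)) \lor \lnot r   (eliminate \to)
≡ \lnot ((\lnot r \lor s) \land (\lnot s \lor r)) \lor \lnot r   (eliminate \to)
≡ \lnot (\lnot r \lor s) \lor \lnot (\lnot s \lor r) \lor \lnot r   (De Morgan)
≡ (\lnot \lnot r \land \lnot s) \lor \lnot (\lnot s \lor r) \lor \lnot r   (De Morgan)
≡ (r \land \lnot s) \lor \lnot (\lnot s \lor r) \lor \lnot r   (double negation)
≡ (r \land \lnot s) \lor (\lnot \lnot s \land \lnot r) \lor \lnot r   (De Morgan)
≡ (r \land \lnot s) \lor (s \land \lnot r) \lor \lnot r   (double negation)
≡ (r \land \lnot s) \lor \lnot r   (simplify)

(r \land \lnot s) \lor \lnot r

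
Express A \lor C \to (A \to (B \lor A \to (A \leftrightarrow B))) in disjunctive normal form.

A \lor C \to (A \to (B \lor A \to (A \leftrightarrow B)))
⇔ \lnot (A \lor C) \lor (A \to (B \lor A \to (A \leftrightarrow B)))   (eliminate \to)
⇔ \lnot (A \lor C) \lor \lnot A \lor (B \lor A \to (A \leftrightarrow B))   (eliminate \to)
⇔ \lnot (A \lor C) \lor \lnot A \lor \lnot (B \lor A) \lor (A \leftrightarrow B)   (eliminate \to)
⇔ \lnot (A \lor C) \lor \lnot A \lor \lnot (B \lor A) \lor (A \to B) \land (B \to A)   (eliminate \leftrightarrow)
⇔ \lnot (A \lor C) \lor \lnot A \lor \lnot (B \lor A) \lor (\lnot A \lor B) \land (B \to A)   (eliminate \to)
⇔ \lnot (A \lor C) \lor \lnot A \lor \lnot (B \lor A) \lor (\lnot A \lor B) \land (\lnot B \lor A)   (eliminate \to)
⇔ \lnot A \land \lnot C \lor \lnot A \lor \lnot (B \lor A) \lor (\lnot A \lor B) \land (\lnot B \lor A)   (De Morgan)
⇔ \lnot A \land \lnot C \lor \lnot A \lor \lnot B \land \lnot A \lor (\lnot A \lor B) \land (\lnot B \lor A)   (De Morgan)
⇔ \lnot A \land \lnot C \lor \lnot A \lor \lnot B \land \lnot A \lor \lnot A \land \lnot B \lor \lnot A \land A \lor B \land \lnot B \lor B \land A   (distribute \land over \lor)
⇔ \lnot A \lor B \land A   (simplify)

\lnot A \lor B \land A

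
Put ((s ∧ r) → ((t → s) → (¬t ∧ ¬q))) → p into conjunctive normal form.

(s ∨ p) ∧ (r ∨ p) ∧ (t ∨ q ∨ p)

((s ∧ r) → ((t → s) → (¬t ∧ ¬q))) → p
= ¬((s ∧ r) → ((t → s) → (¬t ∧ ¬q))) ∨ p   [eliminate →]
= ¬(¬(s ∧ r) ∨ ((t → s) → (¬t ∧ ¬q))) ∨ p   [eliminate →]
= ¬(¬(s ∧ r) ∨ ¬(t → s) ∨ (¬t ∧ ¬q)) ∨ p   [eliminate →]
= ¬(¬(s ∧ r) ∨ ¬(¬t ∨ s) ∨ (¬t ∧ ¬q)) ∨ p   [eliminate →]
= (¬¬(s ∧ r) ∧ ¬¬(¬t ∨ s) ∧ ¬(¬t ∧ ¬q)) ∨ p   [De Morgan]
= (s ∧ r ∧ ¬¬(¬t ∨ s) ∧ ¬(¬t ∧ ¬q)) ∨ p   [double negation]
= (s ∧ r ∧ (¬t ∨ s) ∧ ¬(¬t ∧ ¬q)) ∨ p   [double negation]
= (s ∧ r ∧ (¬t ∨ s) ∧ (¬¬t ∨ ¬¬q)) ∨ p   [De Morgan]
= (s ∧ r ∧ (¬t ∨ s) ∧ (t ∨ ¬¬q)) ∨ p   [double negation]
= (s ∧ r ∧ (¬t ∨ s) ∧ (t ∨ q)) ∨ p   [double negation]
= (s ∨ p) ∧ (r ∨ p) ∧ (¬t ∨ s ∨ p) ∧ (t ∨ q ∨ p)   [distribute ∨ over ∧]
= (s ∨ p) ∧ (r ∨ p) ∧ (t ∨ q ∨ p)   [simplify]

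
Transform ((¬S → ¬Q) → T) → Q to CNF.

((¬S → ¬Q) → T) → Q
≡ ¬((¬S → ¬Q) → T) ∨ Q   — eliminate →
≡ ¬(¬(¬S → ¬Q) ∨ T) ∨ Q   — eliminate →
≡ ¬(¬(¬¬S ∨ ¬Q) ∨ T) ∨ Q   — eliminate →
≡ (¬¬(¬¬S ∨ ¬Q) ∧ ¬T) ∨ Q   — De Morgan
≡ ((¬¬S ∨ ¬Q) ∧ ¬T) ∨ Q   — double negation
≡ ((S ∨ ¬Q) ∧ ¬T) ∨ Q   — double negation
≡ (S ∨ ¬Q ∨ Q) ∧ (¬T ∨ Q)   — distribute ∨ over ∧
≡ ¬T ∨ Q   — simplify

¬T ∨ Q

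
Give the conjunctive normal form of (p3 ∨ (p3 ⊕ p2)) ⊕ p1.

(p3 ∨ (p3 ⊕ p2)) ⊕ p1
⇔ (p3 ∨ (p3 ⊕ p2) ∨ p1) ∧ ¬((p3 ∨ (p3 ⊕ p2)) ∧ p1)
⇔ (p3 ∨ ((p3 ∨ p2) ∧ ¬(p3 ∧ p2)) ∨ p1) ∧ ¬((p3 ∨ (p3 ⊕ p2)) ∧ p1)
⇔ (p3 ∨ ((p3 ∨ p2) ∧ ¬(p3 ∧ p2)) ∨ p1) ∧ ¬((p3 ∨ ((p3 ∨ p2) ∧ ¬(p3 ∧ p2))) ∧ p1)
⇔ (p3 ∨ ((p3 ∨ p2) ∧ (¬p3 ∨ ¬p2)) ∨ p1) ∧ ¬((p3 ∨ ((p3 ∨ p2) ∧ ¬(p3 ∧ p2))) ∧ p1)
⇔ (p3 ∨ ((p3 ∨ p2) ∧ (¬p3 ∨ ¬p2)) ∨ p1) ∧ (¬(p3 ∨ ((p3 ∨ p2) ∧ ¬(p3 ∧ p2))) ∨ ¬p1)
⇔ (p3 ∨ ((p3 ∨ p2) ∧ (¬p3 ∨ ¬p2)) ∨ p1) ∧ ((¬p3 ∧ ¬((p3 ∨ p2) ∧ ¬(p3 ∧ p2))) ∨ ¬p1)
⇔ (p3 ∨ ((p3 ∨ p2) ∧ (¬p3 ∨ ¬p2)) ∨ p1) ∧ ((¬p3 ∧ (¬(p3 ∨ p2) ∨ ¬¬(p3 ∧ p2))) ∨ ¬p1)
⇔ (p3 ∨ ((p3 ∨ p2) ∧ (¬p3 ∨ ¬p2)) ∨ p1) ∧ ((¬p3 ∧ ((¬p3 ∧ ¬p2) ∨ ¬¬(p3 ∧ p2))) ∨ ¬p1)
⇔ (p3 ∨ ((p3 ∨ p2) ∧ (¬p3 ∨ ¬p2)) ∨ p1) ∧ ((¬p3 ∧ ((¬p3 ∧ ¬p2) ∨ (p3 ∧ p2))) ∨ ¬p1)
⇔ (p3 ∨ p3 ∨ p2 ∨ p1) ∧ (p3 ∨ ¬p3 ∨ ¬p2 ∨ p1) ∧ (¬p3 ∨ ¬p1) ∧ (¬p3 ∨ p3 ∨ ¬p1) ∧ (¬p3 ∨ p2 ∨ ¬p1) ∧ (¬p2 ∨ p3 ∨ ¬p1) ∧ (¬p2 ∨ p2 ∨ ¬p1)
⇔ (p3 ∨ p2 ∨ p1) ∧ (¬p3 ∨ ¬p1) ∧ (¬p2 ∨ p3 ∨ ¬p1)

(p3 ∨ p2 ∨ p1) ∧ (¬p3 ∨ ¬p1) ∧ (¬p2 ∨ p3 ∨ ¬p1)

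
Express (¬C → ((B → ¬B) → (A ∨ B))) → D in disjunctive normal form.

(¬C → ((B → ¬B) → (A ∨ B))) → D
≡ ¬(¬C → ((B → ¬B) → (A ∨ B))) ∨ D   [eliminate →]
≡ ¬(¬¬C ∨ ((B → ¬B) → (A ∨ B))) ∨ D   [eliminate →]
≡ ¬(¬¬C ∨ ¬(B → ¬B) ∨ A ∨ B) ∨ D   [eliminate →]
≡ ¬(¬¬C ∨ ¬(¬B ∨ ¬B) ∨ A ∨ B) ∨ D   [eliminate →]
≡ (¬¬¬C ∧ ¬¬(¬B ∨ ¬B) ∧ ¬A ∧ ¬B) ∨ D   [De Morgan]
≡ (¬C ∧ ¬¬(¬B ∨ ¬B) ∧ ¬A ∧ ¬B) ∨ D   [double negation]
≡ (¬C ∧ (¬B ∨ ¬B) ∧ ¬A ∧ ¬B) ∨ D   [double negation]
≡ (¬C ∧ ¬B ∧ ¬A ∧ ¬B) ∨ (¬C ∧ ¬B ∧ ¬A ∧ ¬B) ∨ D   [distribute ∧ over ∨]
≡ (¬C ∧ ¬B ∧ ¬A) ∨ D   [simplify]

(¬C ∧ ¬B ∧ ¬A) ∨ D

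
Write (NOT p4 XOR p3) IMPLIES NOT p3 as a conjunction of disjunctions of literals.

NOT p3 OR NOT p4

(NOT p4 XOR p3) IMPLIES NOT p3
= NOT (NOT p4 XOR p3) OR NOT p3
= NOT ((NOT p4 OR p3) AND NOT (NOT p4 AND p3)) OR NOT p3
= NOT (NOT p4 OR p3) OR NOT NOT (NOT p4 AND p3) OR NOT p3
= (NOT NOT p4 AND NOT p3) OR NOT NOT (NOT p4 AND p3) OR NOT p3
= (p4 AND NOT p3) OR NOT NOT (NOT p4 AND p3) OR NOT p3
= (p4 AND NOT p3) OR (NOT p4 AND p3) OR NOT p3
= (p4 OR NOT p4 OR NOT p3) AND (p4 OR p3 OR NOT p3) AND (NOT p3 OR NOT p4 OR NOT p3) AND (NOT p3 OR p3 OR NOT p3)
= NOT p3 OR NOT p4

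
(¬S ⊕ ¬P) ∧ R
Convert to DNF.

(¬S ∧ P ∧ R) ∨ (S ∧ ¬P ∧ R)

(¬S ⊕ ¬P) ∧ R
⇔ ((¬S ∧ ¬¬P) ∨ (¬¬S ∧ ¬P)) ∧ R   [expand ⊕]
⇔ ((¬S ∧ P) ∨ (¬¬S ∧ ¬P)) ∧ R   [double negation]
⇔ ((¬S ∧ P) ∨ (S ∧ ¬P)) ∧ R   [double negation]
⇔ (¬S ∧ P ∧ R) ∨ (S ∧ ¬P ∧ R)   [distribute ∧ over ∨]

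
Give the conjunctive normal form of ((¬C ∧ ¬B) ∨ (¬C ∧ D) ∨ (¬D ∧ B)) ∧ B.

(¬C ∨ ¬D) ∧ B

((¬C ∧ ¬B) ∨ (¬C ∧ D) ∨ (¬D ∧ B)) ∧ B
≡ (¬C ∨ ¬C ∨ ¬D) ∧ (¬C ∨ ¬C ∨ B) ∧ (¬C ∨ D ∨ ¬D) ∧ (¬C ∨ D ∨ B) ∧ (¬B ∨ ¬C ∨ ¬D) ∧ (¬B ∨ ¬C ∨ B) ∧ (¬B ∨ D ∨ ¬D) ∧ (¬B ∨ D ∨ B) ∧ B
≡ (¬C ∨ ¬D) ∧ B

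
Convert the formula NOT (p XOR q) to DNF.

(NOT p AND NOT q) OR (q AND p)

NOT (p XOR q)
≡ NOT ((p AND NOT q) OR (NOT p AND q))
≡ NOT (p AND NOT q) AND NOT (NOT p AND q)
≡ (NOT p OR NOT NOT q) AND NOT (NOT p AND q)
≡ (NOT p OR q) AND NOT (NOT p AND q)
≡ (NOT p OR q) AND (NOT NOT p OR NOT q)
≡ (NOT p OR q) AND (p OR NOT q)
≡ (NOT p AND p) OR (NOT p AND NOT q) OR (q AND p) OR (q AND NOT q)
≡ (NOT p AND NOT q) OR (q AND p)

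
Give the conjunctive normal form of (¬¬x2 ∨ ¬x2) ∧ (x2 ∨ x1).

x2 ∨ x1

(¬¬x2 ∨ ¬x2) ∧ (x2 ∨ x1)
= (x2 ∨ ¬x2) ∧ (x2 ∨ x1)   (double negation)
= x2 ∨ x1   (simplify)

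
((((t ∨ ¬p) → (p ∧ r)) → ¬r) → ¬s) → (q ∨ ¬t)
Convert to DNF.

((((t ∨ ¬p) → (p ∧ r)) → ¬r) → ¬s) → (q ∨ ¬t)
= ¬((((t ∨ ¬p) → (p ∧ r)) → ¬r) → ¬s) ∨ q ∨ ¬t   (eliminate →)
= ¬(¬(((t ∨ ¬p) → (p ∧ r)) → ¬r) ∨ ¬s) ∨ q ∨ ¬t   (eliminate →)
= ¬(¬(¬((t ∨ ¬p) → (p ∧ r)) ∨ ¬r) ∨ ¬s) ∨ q ∨ ¬t   (eliminate →)
= ¬(¬(¬(¬(t ∨ ¬p) ∨ (p ∧ r)) ∨ ¬r) ∨ ¬s) ∨ q ∨ ¬t   (eliminate →)
= (¬¬(¬(¬(t ∨ ¬p) ∨ (p ∧ r)) ∨ ¬r) ∧ ¬¬s) ∨ q ∨ ¬t   (De Morgan)
= ((¬(¬(t ∨ ¬p) ∨ (p ∧ r)) ∨ ¬r) ∧ ¬¬s) ∨ q ∨ ¬t   (double negation)
= (((¬¬(t ∨ ¬p) ∧ ¬(p ∧ r)) ∨ ¬r) ∧ ¬¬s) ∨ q ∨ ¬t   (De Morgan)
= ((((t ∨ ¬p) ∧ ¬(p ∧ r)) ∨ ¬r) ∧ ¬¬s) ∨ q ∨ ¬t   (double negation)
= ((((t ∨ ¬p) ∧ (¬p ∨ ¬r)) ∨ ¬r) ∧ ¬¬s) ∨ q ∨ ¬t   (De Morgan)
= ((((t ∨ ¬p) ∧ (¬p ∨ ¬r)) ∨ ¬r) ∧ s) ∨ q ∨ ¬t   (double negation)
= (t ∧ ¬p ∧ s) ∨ (t ∧ ¬r ∧ s) ∨ (¬p ∧ ¬p ∧ s) ∨ (¬p ∧ ¬r ∧ s) ∨ (¬r ∧ s) ∨ q ∨ ¬t   (distribute ∧ over ∨)
= (¬p ∧ s) ∨ (¬r ∧ s) ∨ q ∨ ¬t   (simplify)

(¬p ∧ s) ∨ (¬r ∧ s) ∨ q ∨ ¬t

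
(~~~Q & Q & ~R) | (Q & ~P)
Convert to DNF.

Q & ~P

(~~~Q & Q & ~R) | (Q & ~P)
≡ (~Q & Q & ~R) | (Q & ~P)   [double negation]
≡ Q & ~P   [simplify]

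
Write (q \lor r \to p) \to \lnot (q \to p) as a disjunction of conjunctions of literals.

(q \lor r \to p) \to \lnot (q \to p)
≡ \lnot (q \lor r \to p) \lor \lnot (q \to p)   [eliminate \to]
≡ \lnot (\lnot (q \lor r) \lor p) \lor \lnot (q \to p)   [eliminate \to]
≡ \lnot (\lnot (q \lor r) \lor p) \lor \lnot (\lnot q \lor p)   [eliminate \to]
≡ \lnot \lnot (q \lor r) \land \lnot p \lor \lnot (\lnot q \lor p)   [De Morgan]
≡ (q \lor r) \land \lnot p \lor \lnot (\lnot q \lor p)   [double negation]
≡ (q \lor r) \land \lnot p \lor \lnot \lnot q \land \lnot p   [De Morgan]
≡ (q \lor r) \land \lnot p \lor q \land \lnot p   [double negation]
≡ q \land \lnot p \lor r \land \lnot p \lor q \land \lnot p   [distribute \land over \lor]
≡ q \land \lnot p \lor r \land \lnot p   [simplify]

q \land \lnot p \lor r \land \lnot p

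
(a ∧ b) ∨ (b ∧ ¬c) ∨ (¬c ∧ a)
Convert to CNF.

(a ∨ b) ∧ (a ∨ ¬c) ∧ (b ∨ ¬c)

(a ∧ b) ∨ (b ∧ ¬c) ∨ (¬c ∧ a)
⇔ (a ∨ b ∨ ¬c) ∧ (a ∨ b ∨ a) ∧ (a ∨ ¬c ∨ ¬c) ∧ (a ∨ ¬c ∨ a) ∧ (b ∨ b ∨ ¬c) ∧ (b ∨ b ∨ a) ∧ (b ∨ ¬c ∨ ¬c) ∧ (b ∨ ¬c ∨ a)   — distribute ∨ over ∧
⇔ (a ∨ b) ∧ (a ∨ ¬c) ∧ (b ∨ ¬c)   — simplify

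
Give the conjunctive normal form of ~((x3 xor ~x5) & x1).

(~x3 | ~x5 | ~x1) & (x5 | x3 | ~x1)

~((x3 xor ~x5) & x1)
≡ ~((x3 | ~x5) & ~(x3 & ~x5) & x1)   (expand xor)
≡ ~(x3 | ~x5) | ~~(x3 & ~x5) | ~x1   (De Morgan)
≡ (~x3 & ~~x5) | ~~(x3 & ~x5) | ~x1   (De Morgan)
≡ (~x3 & x5) | ~~(x3 & ~x5) | ~x1   (double negation)
≡ (~x3 & x5) | (x3 & ~x5) | ~x1   (double negation)
≡ (~x3 | x3 | ~x1) & (~x3 | ~x5 | ~x1) & (x5 | x3 | ~x1) & (x5 | ~x5 | ~x1)   (distribute | over &)
≡ (~x3 | ~x5 | ~x1) & (x5 | x3 | ~x1)   (simplify)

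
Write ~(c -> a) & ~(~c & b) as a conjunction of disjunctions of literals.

~(c -> a) & ~(~c & b)
⇔ ~(~c | a) & ~(~c & b)   [eliminate ->]
⇔ ~~c & ~a & ~(~c & b)   [De Morgan]
⇔ c & ~a & ~(~c & b)   [double negation]
⇔ c & ~a & (~~c | ~b)   [De Morgan]
⇔ c & ~a & (c | ~b)   [double negation]
⇔ c & ~a   [simplify]

c & ~a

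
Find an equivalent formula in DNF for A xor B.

(A & ~B) | (~A & B)

A xor B
⇔ (A & ~B) | (~A & B)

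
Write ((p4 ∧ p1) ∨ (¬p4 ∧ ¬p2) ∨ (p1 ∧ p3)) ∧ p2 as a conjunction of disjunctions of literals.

(p4 ∨ ¬p2 ∨ p3) ∧ (p1 ∨ ¬p4) ∧ (p1 ∨ ¬p2) ∧ p2

((p4 ∧ p1) ∨ (¬p4 ∧ ¬p2) ∨ (p1 ∧ p3)) ∧ p2
⇔ (p4 ∨ ¬p4 ∨ p1) ∧ (p4 ∨ ¬p4 ∨ p3) ∧ (p4 ∨ ¬p2 ∨ p1) ∧ (p4 ∨ ¬p2 ∨ p3) ∧ (p1 ∨ ¬p4 ∨ p1) ∧ (p1 ∨ ¬p4 ∨ p3) ∧ (p1 ∨ ¬p2 ∨ p1) ∧ (p1 ∨ ¬p2 ∨ p3) ∧ p2   [distribute ∨ over ∧]
⇔ (p4 ∨ ¬p2 ∨ p3) ∧ (p1 ∨ ¬p4) ∧ (p1 ∨ ¬p2) ∧ p2   [simplify]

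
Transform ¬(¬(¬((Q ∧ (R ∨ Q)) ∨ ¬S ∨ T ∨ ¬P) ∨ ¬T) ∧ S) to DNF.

¬T ∨ ¬S

¬(¬(¬((Q ∧ (R ∨ Q)) ∨ ¬S ∨ T ∨ ¬P) ∨ ¬T) ∧ S)
= ¬¬(¬((Q ∧ (R ∨ Q)) ∨ ¬S ∨ T ∨ ¬P) ∨ ¬T) ∨ ¬S   — De Morgan
= ¬((Q ∧ (R ∨ Q)) ∨ ¬S ∨ T ∨ ¬P) ∨ ¬T ∨ ¬S   — double negation
= (¬(Q ∧ (R ∨ Q)) ∧ ¬¬S ∧ ¬T ∧ ¬¬P) ∨ ¬T ∨ ¬S   — De Morgan
= ((¬Q ∨ ¬(R ∨ Q)) ∧ ¬¬S ∧ ¬T ∧ ¬¬P) ∨ ¬T ∨ ¬S   — De Morgan
= ((¬Q ∨ (¬R ∧ ¬Q)) ∧ ¬¬S ∧ ¬T ∧ ¬¬P) ∨ ¬T ∨ ¬S   — De Morgan
= ((¬Q ∨ (¬R ∧ ¬Q)) ∧ S ∧ ¬T ∧ ¬¬P) ∨ ¬T ∨ ¬S   — double negation
= ((¬Q ∨ (¬R ∧ ¬Q)) ∧ S ∧ ¬T ∧ P) ∨ ¬T ∨ ¬S   — double negation
= (¬Q ∧ S ∧ ¬T ∧ P) ∨ (¬R ∧ ¬Q ∧ S ∧ ¬T ∧ P) ∨ ¬T ∨ ¬S   — distribute ∧ over ∨
= ¬T ∨ ¬S   — simplify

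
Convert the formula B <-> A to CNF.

B <-> A
≡ (B -> A) & (A -> B)   — eliminate <->
≡ (~B | A) & (A -> B)   — eliminate ->
≡ (~B | A) & (~A | B)   — eliminate ->

(~B | A) & (~A | B)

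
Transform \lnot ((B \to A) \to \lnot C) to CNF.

\lnot ((B \to A) \to \lnot C)
⇔ \lnot (\lnot (B \to A) \lor \lnot C)   [eliminate \to]
⇔ \lnot (\lnot (\lnot B \lor A) \lor \lnot C)   [eliminate \to]
⇔ \lnot \lnot (\lnot B \lor A) \land \lnot \lnot C   [De Morgan]
⇔ (\lnot B \lor A) \land \lnot \lnot C   [double negation]
⇔ (\lnot B \lor A) \land C   [double negation]

(\lnot B \lor A) \land C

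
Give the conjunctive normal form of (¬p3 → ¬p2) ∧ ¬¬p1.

(p3 ∨ ¬p2) ∧ p1

(¬p3 → ¬p2) ∧ ¬¬p1
≡ (¬¬p3 ∨ ¬p2) ∧ ¬¬p1   (eliminate →)
≡ (p3 ∨ ¬p2) ∧ ¬¬p1   (double negation)
≡ (p3 ∨ ¬p2) ∧ p1   (double negation)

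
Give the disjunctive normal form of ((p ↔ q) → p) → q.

((p ↔ q) → p) → q
⇔ ¬((p ↔ q) → p) ∨ q   — eliminate →
⇔ ¬(¬(p ↔ q) ∨ p) ∨ q   — eliminate →
⇔ ¬(¬((p → q) ∧ (q → p)) ∨ p) ∨ q   — eliminate ↔
⇔ ¬(¬((¬p ∨ q) ∧ (q → p)) ∨ p) ∨ q   — eliminate →
⇔ ¬(¬((¬p ∨ q) ∧ (¬q ∨ p)) ∨ p) ∨ q   — eliminate →
⇔ (¬¬((¬p ∨ q) ∧ (¬q ∨ p)) ∧ ¬p) ∨ q   — De Morgan
⇔ ((¬p ∨ q) ∧ (¬q ∨ p) ∧ ¬p) ∨ q   — double negation
⇔ (¬p ∧ ¬q ∧ ¬p) ∨ (¬p ∧ p ∧ ¬p) ∨ (q ∧ ¬q ∧ ¬p) ∨ (q ∧ p ∧ ¬p) ∨ q   — distribute ∧ over ∨
⇔ (¬p ∧ ¬q) ∨ q   — simplify

(¬p ∧ ¬q) ∨ q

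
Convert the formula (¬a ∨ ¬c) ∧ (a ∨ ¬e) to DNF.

(¬a ∧ ¬e) ∨ (¬c ∧ a) ∨ (¬c ∧ ¬e)

(¬a ∨ ¬c) ∧ (a ∨ ¬e)
≡ (¬a ∧ a) ∨ (¬a ∧ ¬e) ∨ (¬c ∧ a) ∨ (¬c ∧ ¬e)   — distribute ∧ over ∨
≡ (¬a ∧ ¬e) ∨ (¬c ∧ a) ∨ (¬c ∧ ¬e)   — simplify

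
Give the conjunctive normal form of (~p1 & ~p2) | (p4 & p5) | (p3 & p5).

(~p1 | p4 | p3) & (~p1 | p5) & (~p2 | p4 | p3) & (~p2 | p5)

(~p1 & ~p2) | (p4 & p5) | (p3 & p5)
= (~p1 | p4 | p3) & (~p1 | p4 | p5) & (~p1 | p5 | p3) & (~p1 | p5 | p5) & (~p2 | p4 | p3) & (~p2 | p4 | p5) & (~p2 | p5 | p3) & (~p2 | p5 | p5)   (distribute | over &)
= (~p1 | p4 | p3) & (~p1 | p5) & (~p2 | p4 | p3) & (~p2 | p5)   (simplify)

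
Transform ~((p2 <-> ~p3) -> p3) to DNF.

~((p2 <-> ~p3) -> p3)
≡ ~(~(p2 <-> ~p3) | p3)   (eliminate ->)
≡ ~(~((p2 -> ~p3) & (~p3 -> p2)) | p3)   (eliminate <->)
≡ ~(~((~p2 | ~p3) & (~p3 -> p2)) | p3)   (eliminate ->)
≡ ~(~((~p2 | ~p3) & (~~p3 | p2)) | p3)   (eliminate ->)
≡ ~~((~p2 | ~p3) & (~~p3 | p2)) & ~p3   (De Morgan)
≡ (~p2 | ~p3) & (~~p3 | p2) & ~p3   (double negation)
≡ (~p2 | ~p3) & (p3 | p2) & ~p3   (double negation)
≡ (~p2 & p3 & ~p3) | (~p2 & p2 & ~p3) | (~p3 & p3 & ~p3) | (~p3 & p2 & ~p3)   (distribute & over |)
≡ ~p3 & p2   (simplify)

~p3 & p2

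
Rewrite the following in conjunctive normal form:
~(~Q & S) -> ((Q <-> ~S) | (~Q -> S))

~(~Q & S) -> ((Q <-> ~S) | (~Q -> S))
≡ ~~(~Q & S) | (Q <-> ~S) | (~Q -> S)   — eliminate ->
≡ ~~(~Q & S) | ((Q -> ~S) & (~S -> Q)) | (~Q -> S)   — eliminate <->
≡ ~~(~Q & S) | ((~Q | ~S) & (~S -> Q)) | (~Q -> S)   — eliminate ->
≡ ~~(~Q & S) | ((~Q | ~S) & (~~S | Q)) | (~Q -> S)   — eliminate ->
≡ ~~(~Q & S) | ((~Q | ~S) & (~~S | Q)) | ~~Q | S   — eliminate ->
≡ (~Q & S) | ((~Q | ~S) & (~~S | Q)) | ~~Q | S   — double negation
≡ (~Q & S) | ((~Q | ~S) & (S | Q)) | ~~Q | S   — double negation
≡ (~Q & S) | ((~Q | ~S) & (S | Q)) | Q | S   — double negation
≡ (~Q | ~Q | ~S | Q | S) & (~Q | S | Q | Q | S) & (S | ~Q | ~S | Q | S) & (S | S | Q | Q | S)   — distribute | over &
≡ S | Q   — simplify

S | Q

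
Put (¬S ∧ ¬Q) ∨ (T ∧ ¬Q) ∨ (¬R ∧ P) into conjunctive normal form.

(¬S ∧ ¬Q) ∨ (T ∧ ¬Q) ∨ (¬R ∧ P)
≡ (¬S ∨ T ∨ ¬R) ∧ (¬S ∨ T ∨ P) ∧ (¬S ∨ ¬Q ∨ ¬R) ∧ (¬S ∨ ¬Q ∨ P) ∧ (¬Q ∨ T ∨ ¬R) ∧ (¬Q ∨ T ∨ P) ∧ (¬Q ∨ ¬Q ∨ ¬R) ∧ (¬Q ∨ ¬Q ∨ P)   — distribute ∨ over ∧
≡ (¬S ∨ T ∨ ¬R) ∧ (¬S ∨ T ∨ P) ∧ (¬Q ∨ ¬R) ∧ (¬Q ∨ P)   — simplify

(¬S ∨ T ∨ ¬R) ∧ (¬S ∨ T ∨ P) ∧ (¬Q ∨ ¬R) ∧ (¬Q ∨ P)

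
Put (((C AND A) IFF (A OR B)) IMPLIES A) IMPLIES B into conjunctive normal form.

NOT A OR B

(((C AND A) IFF (A OR B)) IMPLIES A) IMPLIES B
⇔ NOT (((C AND A) IFF (A OR B)) IMPLIES A) OR B   — eliminate IMPLIES
⇔ NOT (NOT ((C AND A) IFF (A OR B)) OR A) OR B   — eliminate IMPLIES
⇔ NOT (NOT (((C AND A) IMPLIES (A OR B)) AND ((A OR B) IMPLIES (C AND A))) OR A) OR B   — eliminate IFF
⇔ NOT (NOT ((NOT (C AND A) OR A OR B) AND ((A OR B) IMPLIES (C AND A))) OR A) OR B   — eliminate IMPLIES
⇔ NOT (NOT ((NOT (C AND A) OR A OR B) AND (NOT (A OR B) OR (C AND A))) OR A) OR B   — eliminate IMPLIES
⇔ (NOT NOT ((NOT (C AND A) OR A OR B) AND (NOT (A OR B) OR (C AND A))) AND NOT A) OR B   — De Morgan
⇔ ((NOT (C AND A) OR A OR B) AND (NOT (A OR B) OR (C AND A)) AND NOT A) OR B   — double negation
⇔ ((NOT C OR NOT A OR A OR B) AND (NOT (A OR B) OR (C AND A)) AND NOT A) OR B   — De Morgan
⇔ ((NOT C OR NOT A OR A OR B) AND ((NOT A AND NOT B) OR (C AND A)) AND NOT A) OR B   — De Morgan
⇔ (NOT C OR NOT A OR A OR B OR B) AND (NOT A OR C OR B) AND (NOT A OR A OR B) AND (NOT B OR C OR B) AND (NOT B OR A OR B) AND (NOT A OR B)   — distribute OR over AND
⇔ NOT A OR B   — simplify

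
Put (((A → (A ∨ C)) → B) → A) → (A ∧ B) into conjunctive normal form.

(((A → (A ∨ C)) → B) → A) → (A ∧ B)
≡ ¬(((A → (A ∨ C)) → B) → A) ∨ (A ∧ B)   — eliminate →
≡ ¬(¬((A → (A ∨ C)) → B) ∨ A) ∨ (A ∧ B)   — eliminate →
≡ ¬(¬(¬(A → (A ∨ C)) ∨ B) ∨ A) ∨ (A ∧ B)   — eliminate →
≡ ¬(¬(¬(¬A ∨ A ∨ C) ∨ B) ∨ A) ∨ (A ∧ B)   — eliminate →
≡ (¬¬(¬(¬A ∨ A ∨ C) ∨ B) ∧ ¬A) ∨ (A ∧ B)   — De Morgan
≡ ((¬(¬A ∨ A ∨ C) ∨ B) ∧ ¬A) ∨ (A ∧ B)   — double negation
≡ (((¬¬A ∧ ¬A ∧ ¬C) ∨ B) ∧ ¬A) ∨ (A ∧ B)   — De Morgan
≡ (((A ∧ ¬A ∧ ¬C) ∨ B) ∧ ¬A) ∨ (A ∧ B)   — double negation
≡ (A ∨ B ∨ A) ∧ (A ∨ B ∨ B) ∧ (¬A ∨ B ∨ A) ∧ (¬A ∨ B ∨ B) ∧ (¬C ∨ B ∨ A) ∧ (¬C ∨ B ∨ B) ∧ (¬A ∨ A) ∧ (¬A ∨ B)   — distribute ∨ over ∧
≡ (A ∨ B) ∧ (¬A ∨ B) ∧ (¬C ∨ B)   — simplify

(A ∨ B) ∧ (¬A ∨ B) ∧ (¬C ∨ B)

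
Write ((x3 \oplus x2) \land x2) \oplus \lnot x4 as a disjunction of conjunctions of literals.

((x3 \oplus x2) \land x2) \oplus \lnot x4
≡ ((x3 \oplus x2) \land x2 \land \lnot \lnot x4) \lor (\lnot ((x3 \oplus x2) \land x2) \land \lnot x4)   — expand \oplus
≡ (((x3 \land \lnot x2) \lor (\lnot x3 \land x2)) \land x2 \land \lnot \lnot x4) \lor (\lnot ((x3 \oplus x2) \land x2) \land \lnot x4)   — expand \oplus
≡ (((x3 \land \lnot x2) \lor (\lnot x3 \land x2)) \land x2 \land \lnot \lnot x4) \lor (\lnot (((x3 \land \lnot x2) \lor (\lnot x3 \land x2)) \land x2) \land \lnot x4)   — expand \oplus
≡ (((x3 \land \lnot x2) \lor (\lnot x3 \land x2)) \land x2 \land x4) \lor (\lnot (((x3 \land \lnot x2) \lor (\lnot x3 \land x2)) \land x2) \land \lnot x4)   — double negation
≡ (((x3 \land \lnot x2) \lor (\lnot x3 \land x2)) \land x2 \land x4) \lor ((\lnot ((x3 \land \lnot x2) \lor (\lnot x3 \land x2)) \lor \lnot x2) \land \lnot x4)   — De Morgan
≡ (((x3 \land \lnot x2) \lor (\lnot x3 \land x2)) \land x2 \land x4) \lor (((\lnot (x3 \land \lnot x2) \land \lnot (\lnot x3 \land x2)) \lor \lnot x2) \land \lnot x4)   — De Morgan
≡ (((x3 \land \lnot x2) \lor (\lnot x3 \land x2)) \land x2 \land x4) \lor ((((\lnot x3 \lor \lnot \lnot x2) \land \lnot (\lnot x3 \land x2)) \lor \lnot x2) \land \lnot x4)   — De Morgan
≡ (((x3 \land \lnot x2) \lor (\lnot x3 \land x2)) \land x2 \land x4) \lor ((((\lnot x3 \lor x2) \land \lnot (\lnot x3 \land x2)) \lor \lnot x2) \land \lnot x4)   — double negation
≡ (((x3 \land \lnot x2) \lor (\lnot x3 \land x2)) \land x2 \land x4) \lor ((((\lnot x3 \lor x2) \land (\lnot \lnot x3 \lor \lnot x2)) \lor \lnot x2) \land \lnot x4)   — De Morgan
≡ (((x3 \land \lnot x2) \lor (\lnot x3 \land x2)) \land x2 \land x4) \lor ((((\lnot x3 \lor x2) \land (x3 \lor \lnot x2)) \lor \lnot x2) \land \lnot x4)   — double negation
≡ (x3 \land \lnot x2 \land x2 \land x4) \lor (\lnot x3 \land x2 \land x2 \land x4) \lor (\lnot x3 \land x3 \land \lnot x4) \lor (\lnot x3 \land \lnot x2 \land \lnot x4) \lor (x2 \land x3 \land \lnot x4) \lor (x2 \land \lnot x2 \land \lnot x4) \lor (\lnot x2 \land \lnot x4)   — distribute \land over \lor
≡ (\lnot x3 \land x2 \land x4) \lor (x2 \land x3 \land \lnot x4) \lor (\lnot x2 \land \lnot x4)   — simplify

(\lnot x3 \land x2 \land x4) \lor (x2 \land x3 \land \lnot x4) \lor (\lnot x2 \land \lnot x4)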